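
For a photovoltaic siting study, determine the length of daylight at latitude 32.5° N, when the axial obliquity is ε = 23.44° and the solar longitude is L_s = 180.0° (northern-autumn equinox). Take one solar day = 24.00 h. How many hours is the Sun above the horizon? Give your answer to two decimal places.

12.00 h

Solar declination: sin δ = sin ε · sin L_s = sin 23.44° × sin 180.0° = 0.00000, so δ = +0.000°.
cos h₀ = −tan ϕ · tan δ = −tan(+32.5°) × tan(+0.000°) = -0.0000, so h₀ = 1.5708 rad = 90.00°.
Daylight = 2h₀/(2π) × 24.00 h = (1.5708/π) × 24.00 = 12.00 h.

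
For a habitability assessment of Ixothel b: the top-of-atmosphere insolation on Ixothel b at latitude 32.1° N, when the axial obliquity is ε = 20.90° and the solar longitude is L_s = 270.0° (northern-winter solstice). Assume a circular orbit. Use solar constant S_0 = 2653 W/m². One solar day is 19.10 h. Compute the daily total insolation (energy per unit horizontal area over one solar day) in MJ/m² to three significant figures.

30.0 MJ/m²

Solar declination: sin δ = sin ε · sin L_s = sin 20.90° × sin 270.0° = -0.35674, so δ = -20.900°.
cos h₀ = −tan(+32.1°) tan(-20.900°) = 0.2395, h₀ = 1.3289 rad.
Bracket: h₀ sin ϕ sin δ + cos ϕ cos δ sin h₀ = 1.3289×0.53140×-0.35674 + 0.84712×0.93420×0.97089 = -0.251922 + 0.768342 = 0.516420.
Q̄ = (S_0/π) × [bracket] = (2653/π) × 0.516420 = 436.10 W/m².
Daily total = Q̄ × 19.10 h × 3600 s/h = 436.10 × 19.10 × 3600 / 10⁶ = 29.99 MJ/m².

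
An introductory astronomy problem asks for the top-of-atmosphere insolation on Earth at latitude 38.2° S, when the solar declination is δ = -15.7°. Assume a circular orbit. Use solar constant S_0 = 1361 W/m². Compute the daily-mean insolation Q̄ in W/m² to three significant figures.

cos h₀ = −tan(-38.2°) tan(-15.700°) = -0.2212, h₀ = 1.7938 rad.
Bracket: h₀ sin ϕ sin δ + cos ϕ cos δ sin h₀ = 1.7938×-0.61841×-0.27060 + 0.78586×0.96269×0.97523 = 0.300178 + 0.737800 = 1.037978.
Q̄ = (S_0/π) × [bracket] = (1361/π) × 1.037978 = 449.7 W/m².

Q̄ ≈ 450 W/m²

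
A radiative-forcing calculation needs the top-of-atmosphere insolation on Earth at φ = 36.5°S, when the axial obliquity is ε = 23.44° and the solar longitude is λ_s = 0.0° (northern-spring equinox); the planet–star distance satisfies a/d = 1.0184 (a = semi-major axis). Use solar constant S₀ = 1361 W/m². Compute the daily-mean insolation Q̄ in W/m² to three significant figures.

Q̄ ≈ 361 W/m²

Solar declination: sin δ = sin ε · sin λ_s = sin 23.44° × sin 0.0° = 0.00000, so δ = +0.000°.
cos H₀ = −tan(-36.5°) tan(+0.000°) = 0.0000, H₀ = 1.5708 rad.
Bracket: H₀ sin φ sin δ + cos φ cos δ sin H₀ = 1.5708×-0.59482×0.00000 + 0.80386×1.00000×1.00000 = -0.000000 + 0.803860 = 0.803860.
Inverse-square distance factor (a/d)² = 1.0184² = 1.037139.
Q̄ = (S₀/π) × 1.037139 × [bracket] = (1361/π) × 1.037139 × 0.803860 = 361.2 W/m².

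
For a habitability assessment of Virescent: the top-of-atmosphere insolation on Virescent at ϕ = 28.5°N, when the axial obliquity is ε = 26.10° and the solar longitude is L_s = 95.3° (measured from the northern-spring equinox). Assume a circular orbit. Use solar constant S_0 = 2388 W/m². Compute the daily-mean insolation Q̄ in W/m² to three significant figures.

Q̄ ≈ 871 W/m²

Solar declination: sin δ = sin ε · sin L_s = sin 26.10° × sin 95.3° = 0.43806, so δ = +25.980°.
cos h₀ = −tan(+28.5°) tan(+25.980°) = -0.2646, h₀ = 1.8386 rad.
Bracket: h₀ sin ϕ sin δ + cos ϕ cos δ sin h₀ = 1.8386×0.47716×0.43806 + 0.87882×0.89895×0.96436 = 0.384313 + 0.761859 = 1.146172.
Q̄ = (S_0/π) × [bracket] = (2388/π) × 1.146172 = 871.2 W/m².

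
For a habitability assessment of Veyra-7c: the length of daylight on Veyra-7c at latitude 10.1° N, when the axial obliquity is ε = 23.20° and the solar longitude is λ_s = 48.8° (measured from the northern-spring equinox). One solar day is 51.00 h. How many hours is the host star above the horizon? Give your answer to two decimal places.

26.40 h

Solar declination: sin δ = sin ε · sin λ_s = sin 23.20° × sin 48.8° = 0.29641, so δ = +17.242°.
cos H₀ = −tan φ · tan δ = −tan(+10.1°) × tan(+17.242°) = -0.0553, so H₀ = 1.6261 rad = 93.17°.
Daylight = 2H₀/(2π) × 51.00 h = (1.6261/π) × 51.00 = 26.40 h.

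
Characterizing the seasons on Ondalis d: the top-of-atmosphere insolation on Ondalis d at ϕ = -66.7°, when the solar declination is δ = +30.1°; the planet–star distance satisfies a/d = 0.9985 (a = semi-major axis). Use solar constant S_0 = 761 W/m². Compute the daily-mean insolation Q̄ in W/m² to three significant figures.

Q̄ ≈ 0.00 W/m²

cos h₀ = −tan(-66.7°) tan(+30.100°) = 1.3460 ≥ 1 ⇒ polar night, h₀ = 0 and Q̄ = 0.
Inverse-square distance factor (a/d)² = 0.9985² = 0.997002.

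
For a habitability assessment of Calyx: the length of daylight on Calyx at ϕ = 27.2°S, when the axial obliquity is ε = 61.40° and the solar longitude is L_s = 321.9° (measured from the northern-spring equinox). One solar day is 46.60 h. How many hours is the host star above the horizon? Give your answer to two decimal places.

Solar declination: sin δ = sin ε · sin L_s = sin 61.40° × sin 321.9° = -0.54175, so δ = -32.803°.
cos h₀ = −tan ϕ · tan δ = −tan(-27.2°) × tan(-32.803°) = -0.3312, so h₀ = 1.9084 rad = 109.34°.
Daylight = 2h₀/(2π) × 46.60 h = (1.9084/π) × 46.60 = 28.31 h.

28.31 h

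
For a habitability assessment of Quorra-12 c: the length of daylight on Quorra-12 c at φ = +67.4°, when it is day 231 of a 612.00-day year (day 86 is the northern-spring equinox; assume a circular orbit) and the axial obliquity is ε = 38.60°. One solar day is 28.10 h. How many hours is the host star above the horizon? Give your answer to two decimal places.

28.10 h

Solar longitude: λ_s = 360° × (231 − 86)/612.00 = 85.294°.
sin δ = sin 38.60° × sin 85.294° = 0.62178, so δ = +38.446°.
Sunrise equation: cos H₀ = −tan φ · tan δ = -1.9072 ≤ −1, so the host star never sets (polar day) and H₀ = π.
Daylight = 2H₀/(2π) × 28.10 h = (3.1416/π) × 28.10 = 28.10 h.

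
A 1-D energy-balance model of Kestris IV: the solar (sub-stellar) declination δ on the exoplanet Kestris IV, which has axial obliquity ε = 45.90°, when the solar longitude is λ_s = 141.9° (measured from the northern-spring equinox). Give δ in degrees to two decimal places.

δ = +26.30°

sin δ = sin ε · sin λ_s = sin 45.90° × sin 141.9° = 0.443110.
δ = arcsin(0.443110) = +26.30°.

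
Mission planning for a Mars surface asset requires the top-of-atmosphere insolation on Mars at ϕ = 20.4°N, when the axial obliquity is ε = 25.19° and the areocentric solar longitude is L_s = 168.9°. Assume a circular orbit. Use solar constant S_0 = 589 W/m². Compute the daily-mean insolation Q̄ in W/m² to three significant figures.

sin δ = sin 25.19° × sin 168.9° = 0.08194, so δ = +4.700°.
cos h₀ = −tan(+20.4°) tan(+4.700°) = -0.0306, h₀ = 1.6014 rad.
Bracket: h₀ sin ϕ sin δ + cos ϕ cos δ sin h₀ = 1.6014×0.34857×0.08194 + 0.93728×0.99664×0.99953 = 0.045739 + 0.933692 = 0.979431.
Q̄ = (S_0/π) × [bracket] = (589/π) × 0.979431 = 183.6 W/m².

Q̄ ≈ 184 W/m²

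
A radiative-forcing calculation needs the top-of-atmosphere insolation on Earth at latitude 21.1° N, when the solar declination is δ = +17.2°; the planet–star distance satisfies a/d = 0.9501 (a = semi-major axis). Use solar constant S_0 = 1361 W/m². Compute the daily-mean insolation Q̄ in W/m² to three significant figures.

cos h₀ = −tan(+21.1°) tan(+17.200°) = -0.1194, h₀ = 1.6905 rad.
Bracket: h₀ sin ϕ sin δ + cos ϕ cos δ sin h₀ = 1.6905×0.36000×0.29571 + 0.93295×0.95528×0.99284 = 0.179963 + 0.884847 = 1.064810.
Inverse-square distance factor (a/d)² = 0.9501² = 0.902690.
Q̄ = (S_0/π) × 0.902690 × [bracket] = (1361/π) × 0.902690 × 1.064810 = 416.4 W/m².

Q̄ ≈ 416 W/m²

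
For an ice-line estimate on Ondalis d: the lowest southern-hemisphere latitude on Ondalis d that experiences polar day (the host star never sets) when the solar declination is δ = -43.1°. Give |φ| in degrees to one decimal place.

Polar day requires cos H₀ = −tan φ tan δ ≤ −1, i.e. tan φ tan δ ≥ 1.
The boundary is |tan φ| · |tan δ| = 1, so |φ| = 90° − |δ| = 90° − 43.1° = 46.9° in the southern hemisphere.

|φ| = 46.9°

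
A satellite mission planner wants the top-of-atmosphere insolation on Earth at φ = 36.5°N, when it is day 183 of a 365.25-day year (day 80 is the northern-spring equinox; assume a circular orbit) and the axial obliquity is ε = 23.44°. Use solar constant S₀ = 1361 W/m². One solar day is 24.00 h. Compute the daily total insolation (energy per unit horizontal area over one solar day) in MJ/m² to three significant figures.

Solar longitude: λ_s = 360° × (183 − 80)/365.25 = 101.520°.
sin δ = sin 23.44° × sin 101.520° = 0.38978, so δ = +22.941°.
cos H₀ = −tan(+36.5°) tan(+22.941°) = -0.3132, H₀ = 1.8893 rad.
Bracket: H₀ sin φ sin δ + cos φ cos δ sin H₀ = 1.8893×0.59482×0.38978 + 0.80386×0.92091×0.94969 = 0.438032 + 0.703039 = 1.141071.
Q̄ = (S₀/π) × [bracket] = (1361/π) × 1.141071 = 494.33 W/m².
Daily total = Q̄ × 24.00 h × 3600 s/h = 494.33 × 24.00 × 3600 / 10⁶ = 42.71 MJ/m².

42.7 MJ/m²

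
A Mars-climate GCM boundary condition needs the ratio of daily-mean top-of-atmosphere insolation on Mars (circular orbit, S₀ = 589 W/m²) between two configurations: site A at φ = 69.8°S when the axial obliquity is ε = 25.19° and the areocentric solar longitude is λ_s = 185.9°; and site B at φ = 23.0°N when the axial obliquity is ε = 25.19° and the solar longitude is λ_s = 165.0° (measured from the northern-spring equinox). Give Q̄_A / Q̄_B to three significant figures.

Q̄_A / Q̄_B ≈ 0.419

— Configuration A (φ=-69.8°):
sin δ = sin 25.19° × sin 185.9° = -0.04375, so δ = -2.508°.
cos H₀ = −tan(-69.8°) tan(-2.508°) = -0.1190, H₀ = 1.6901 rad.
Bracket: H₀ sin φ sin δ + cos φ cos δ sin H₀ = 1.6901×-0.93849×-0.04375 + 0.34530×0.99904×0.99289 = 0.069394 + 0.342516 = 0.411910.
Q̄ = (S₀/π) × [bracket] = (589/π) × 0.411910 = 77.227 W/m².
— Configuration B (φ=+23.0°):
Solar declination: sin δ = sin ε · sin λ_s = sin 25.19° × sin 165.0° = 0.11016, so δ = +6.324°.
cos H₀ = −tan(+23.0°) tan(+6.324°) = -0.0470, H₀ = 1.6179 rad.
Bracket: H₀ sin φ sin δ + cos φ cos δ sin H₀ = 1.6179×0.39073×0.11016 + 0.92050×0.99391×0.99889 = 0.069639 + 0.913879 = 0.983518.
Q̄ = (S₀/π) × [bracket] = (589/π) × 0.983518 = 184.39 W/m².
Ratio Q̄_A / Q̄_B = 77.227 / 184.39 = 0.4188.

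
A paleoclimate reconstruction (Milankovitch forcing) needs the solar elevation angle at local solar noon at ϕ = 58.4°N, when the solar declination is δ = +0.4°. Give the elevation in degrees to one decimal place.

At local noon the hour angle is zero, so the zenith angle equals |ϕ − δ| = |+58.4° − (+0.400°)| = 58.000°.
Elevation = 90° − 58.000° = 32.0°.

32.0°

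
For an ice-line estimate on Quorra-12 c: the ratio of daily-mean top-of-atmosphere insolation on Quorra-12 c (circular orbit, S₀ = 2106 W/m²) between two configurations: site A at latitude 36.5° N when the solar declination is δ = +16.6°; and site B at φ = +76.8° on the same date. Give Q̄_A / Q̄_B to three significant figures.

— Configuration A (φ=+36.5°):
cos H₀ = −tan(+36.5°) tan(+16.600°) = -0.2206, H₀ = 1.7932 rad.
Bracket: H₀ sin φ sin δ + cos φ cos δ sin H₀ = 1.7932×0.59482×0.28569 + 0.80386×0.95832×0.97537 = 0.304726 + 0.751381 = 1.056107.
Q̄ = (S₀/π) × [bracket] = (2106/π) × 1.056107 = 707.97 W/m².
— Configuration B (φ=+76.8°):
cos H₀ = −tan(+76.8°) tan(+16.600°) = -1.2710 ≤ −1 ⇒ polar day, H₀ = π.
Bracket: H₀ sin φ sin δ + cos φ cos δ sin H₀ = 3.1416×0.97358×0.28569 + 0.22835×0.95832×0.00000 = 0.873811 + 0.000000 = 0.873811.
Q̄ = (S₀/π) × [bracket] = (2106/π) × 0.873811 = 585.77 W/m².
Ratio Q̄_A / Q̄_B = 707.97 / 585.77 = 1.209.

Q̄_A / Q̄_B ≈ 1.21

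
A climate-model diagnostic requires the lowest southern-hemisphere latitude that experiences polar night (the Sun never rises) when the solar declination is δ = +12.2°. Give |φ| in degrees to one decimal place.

Polar night requires cos H₀ = −tan φ tan δ ≥ 1, i.e. tan φ tan δ ≤ −1.
The boundary is |tan φ| · |tan δ| = 1, so |φ| = 90° − |δ| = 90° − 12.2° = 77.8° in the southern hemisphere.

|φ| = 77.8°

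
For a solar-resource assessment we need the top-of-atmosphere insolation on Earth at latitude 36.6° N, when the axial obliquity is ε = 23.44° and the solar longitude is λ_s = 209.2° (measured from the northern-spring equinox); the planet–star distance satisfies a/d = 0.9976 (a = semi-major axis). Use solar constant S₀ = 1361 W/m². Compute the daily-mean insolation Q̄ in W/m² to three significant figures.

Solar declination: sin δ = sin ε · sin λ_s = sin 23.44° × sin 209.2° = -0.19406, so δ = -11.190°.
cos H₀ = −tan(+36.6°) tan(-11.190°) = 0.1469, H₀ = 1.4233 rad.
Bracket: H₀ sin φ sin δ + cos φ cos δ sin H₀ = 1.4233×0.59622×-0.19406 + 0.80282×0.98099×0.98915 = -0.164679 + 0.779013 = 0.614334.
Inverse-square distance factor (a/d)² = 0.9976² = 0.995206.
Q̄ = (S₀/π) × 0.995206 × [bracket] = (1361/π) × 0.995206 × 0.614334 = 264.9 W/m².

Q̄ ≈ 265 W/m²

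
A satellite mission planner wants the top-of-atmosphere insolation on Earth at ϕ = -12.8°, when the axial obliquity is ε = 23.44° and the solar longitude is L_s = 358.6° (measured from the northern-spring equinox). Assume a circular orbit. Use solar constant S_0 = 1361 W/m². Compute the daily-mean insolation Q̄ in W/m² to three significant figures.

Q̄ ≈ 424 W/m²

Solar declination: sin δ = sin ε · sin L_s = sin 23.44° × sin 358.6° = -0.00972, so δ = -0.557°.
cos h₀ = −tan(-12.8°) tan(-0.557°) = -0.0022, h₀ = 1.5730 rad.
Bracket: h₀ sin ϕ sin δ + cos ϕ cos δ sin h₀ = 1.5730×-0.22155×-0.00972 + 0.97515×0.99995×1.00000 = 0.003387 + 0.975101 = 0.978488.
Q̄ = (S_0/π) × [bracket] = (1361/π) × 0.978488 = 423.9 W/m².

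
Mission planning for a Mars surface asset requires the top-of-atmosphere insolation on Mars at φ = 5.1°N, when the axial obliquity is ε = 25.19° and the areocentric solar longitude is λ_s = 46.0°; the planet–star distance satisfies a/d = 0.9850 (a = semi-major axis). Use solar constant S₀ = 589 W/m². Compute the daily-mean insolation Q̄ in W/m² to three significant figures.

sin δ = sin 25.19° × sin 46.0° = 0.30617, so δ = +17.828°.
cos H₀ = −tan(+5.1°) tan(+17.828°) = -0.0287, H₀ = 1.5995 rad.
Bracket: H₀ sin φ sin δ + cos φ cos δ sin H₀ = 1.5995×0.08889×0.30617 + 0.99604×0.95198×0.99959 = 0.043531 + 0.947821 = 0.991352.
Inverse-square distance factor (a/d)² = 0.9850² = 0.970225.
Q̄ = (S₀/π) × 0.970225 × [bracket] = (589/π) × 0.970225 × 0.991352 = 180.3 W/m².

Q̄ ≈ 180 W/m²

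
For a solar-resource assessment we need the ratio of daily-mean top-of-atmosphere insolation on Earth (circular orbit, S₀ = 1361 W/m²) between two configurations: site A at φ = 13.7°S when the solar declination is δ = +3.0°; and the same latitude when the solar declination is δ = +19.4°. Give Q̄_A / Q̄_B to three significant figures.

Q̄_A / Q̄_B ≈ 1.19

— Configuration A (φ=-13.7°):
cos H₀ = −tan(-13.7°) tan(+3.000°) = 0.0128, H₀ = 1.5580 rad.
Bracket: H₀ sin φ sin δ + cos φ cos δ sin H₀ = 1.5580×-0.23684×0.05234 + 0.97155×0.99863×0.99992 = -0.019313 + 0.970141 = 0.950828.
Q̄ = (S₀/π) × [bracket] = (1361/π) × 0.950828 = 411.92 W/m².
— Configuration B (φ=-13.7°):
cos H₀ = −tan(-13.7°) tan(+19.400°) = 0.0858, H₀ = 1.4848 rad.
Bracket: H₀ sin φ sin δ + cos φ cos δ sin H₀ = 1.4848×-0.23684×0.33216 + 0.97155×0.94322×0.99631 = -0.116807 + 0.913004 = 0.796197.
Q̄ = (S₀/π) × [bracket] = (1361/π) × 0.796197 = 344.93 W/m².
Ratio Q̄_A / Q̄_B = 411.92 / 344.93 = 1.194.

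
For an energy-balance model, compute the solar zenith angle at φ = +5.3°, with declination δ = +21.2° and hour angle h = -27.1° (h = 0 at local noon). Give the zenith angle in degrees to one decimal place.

θ_z = 30.7°

cos θ_z = sin φ sin δ + cos φ cos δ cos h = 0.033403 + 0.826418 = 0.859821.
θ_z = arccos(0.859821) = 30.7°.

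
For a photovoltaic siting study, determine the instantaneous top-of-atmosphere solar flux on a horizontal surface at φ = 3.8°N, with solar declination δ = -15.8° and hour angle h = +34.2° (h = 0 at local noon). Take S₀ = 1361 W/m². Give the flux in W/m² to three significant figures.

1.06e+03 W/m²

cos θ_z = sin φ sin δ + cos φ cos δ cos h = -0.018045 + 0.794082 = 0.776037.
Flux = S₀ · cos θ_z = 1361 × 0.776037 = 1056 W/m².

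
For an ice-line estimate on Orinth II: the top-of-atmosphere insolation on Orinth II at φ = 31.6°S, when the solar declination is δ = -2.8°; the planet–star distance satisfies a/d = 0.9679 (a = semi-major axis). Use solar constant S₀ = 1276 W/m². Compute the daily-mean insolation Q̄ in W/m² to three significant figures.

cos H₀ = −tan(-31.6°) tan(-2.800°) = -0.0301, H₀ = 1.6009 rad.
Bracket: H₀ sin φ sin δ + cos φ cos δ sin H₀ = 1.6009×-0.52399×-0.04885 + 0.85173×0.99881×0.99955 = 0.040978 + 0.850334 = 0.891312.
Inverse-square distance factor (a/d)² = 0.9679² = 0.936830.
Q̄ = (S₀/π) × 0.936830 × [bracket] = (1276/π) × 0.936830 × 0.891312 = 339.1 W/m².

Q̄ ≈ 339 W/m²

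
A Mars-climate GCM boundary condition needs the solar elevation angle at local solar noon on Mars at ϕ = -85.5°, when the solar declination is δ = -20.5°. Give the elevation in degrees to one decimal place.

25.0°

At local noon the hour angle is zero, so the zenith angle equals |ϕ − δ| = |-85.5° − (-20.500°)| = 65.000°.
Elevation = 90° − 65.000° = 25.0°.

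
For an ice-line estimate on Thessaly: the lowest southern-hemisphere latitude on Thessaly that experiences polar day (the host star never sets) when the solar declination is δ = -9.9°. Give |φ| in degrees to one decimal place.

Polar day requires cos H₀ = −tan φ tan δ ≤ −1, i.e. tan φ tan δ ≥ 1.
The boundary is |tan φ| · |tan δ| = 1, so |φ| = 90° − |δ| = 90° − 9.9° = 80.1° in the southern hemisphere.

|φ| = 80.1°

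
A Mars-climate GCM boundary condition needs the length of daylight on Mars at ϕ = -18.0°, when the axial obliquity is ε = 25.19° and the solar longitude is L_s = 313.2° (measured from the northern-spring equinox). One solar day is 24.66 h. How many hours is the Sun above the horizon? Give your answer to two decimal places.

Solar declination: sin δ = sin ε · sin L_s = sin 25.19° × sin 313.2° = -0.31026, so δ = -18.075°.
cos h₀ = −tan ϕ · tan δ = −tan(-18.0°) × tan(-18.075°) = -0.1060, so h₀ = 1.6770 rad = 96.09°.
Daylight = 2h₀/(2π) × 24.66 h = (1.6770/π) × 24.66 = 13.16 h.

13.16 h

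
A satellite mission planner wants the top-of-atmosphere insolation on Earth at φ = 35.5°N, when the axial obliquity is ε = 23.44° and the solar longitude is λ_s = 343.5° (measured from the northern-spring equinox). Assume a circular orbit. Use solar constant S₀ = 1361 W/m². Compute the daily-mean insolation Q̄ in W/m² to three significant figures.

Q̄ ≈ 307 W/m²

Solar declination: sin δ = sin ε · sin λ_s = sin 23.44° × sin 343.5° = -0.11298, so δ = -6.487°.
cos H₀ = −tan(+35.5°) tan(-6.487°) = 0.0811, H₀ = 1.4896 rad.
Bracket: H₀ sin φ sin δ + cos φ cos δ sin H₀ = 1.4896×0.58070×-0.11298 + 0.81412×0.99360×0.99671 = -0.097729 + 0.806248 = 0.708519.
Q̄ = (S₀/π) × [bracket] = (1361/π) × 0.708519 = 306.9 W/m².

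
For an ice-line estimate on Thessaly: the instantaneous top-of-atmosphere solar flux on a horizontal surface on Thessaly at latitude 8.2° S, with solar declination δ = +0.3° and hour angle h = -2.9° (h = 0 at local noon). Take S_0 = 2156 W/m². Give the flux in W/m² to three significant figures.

2.13e+03 W/m²

cos θ_z = sin ϕ sin δ + cos ϕ cos δ cos h = -0.000747 + 0.988495 = 0.987748.
Flux = S_0 · cos θ_z = 2156 × 0.987748 = 2130 W/m².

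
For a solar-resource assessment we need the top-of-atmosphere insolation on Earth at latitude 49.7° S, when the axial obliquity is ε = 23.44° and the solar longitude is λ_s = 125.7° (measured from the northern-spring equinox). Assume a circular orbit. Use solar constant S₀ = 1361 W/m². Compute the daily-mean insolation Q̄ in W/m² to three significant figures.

Solar declination: sin δ = sin ε · sin λ_s = sin 23.44° × sin 125.7° = 0.32304, so δ = +18.847°.
cos H₀ = −tan(-49.7°) tan(+18.847°) = 0.4025, H₀ = 1.1566 rad.
Bracket: H₀ sin φ sin δ + cos φ cos δ sin H₀ = 1.1566×-0.76267×0.32304 + 0.64679×0.94639×0.91542 = -0.284955 + 0.560343 = 0.275388.
Q̄ = (S₀/π) × [bracket] = (1361/π) × 0.275388 = 119.3 W/m².

Q̄ ≈ 119 W/m²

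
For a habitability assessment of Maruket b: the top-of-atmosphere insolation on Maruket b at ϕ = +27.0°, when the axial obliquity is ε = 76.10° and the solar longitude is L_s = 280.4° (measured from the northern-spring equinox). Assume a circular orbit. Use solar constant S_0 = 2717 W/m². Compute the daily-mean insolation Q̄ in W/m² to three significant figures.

Solar declination: sin δ = sin ε · sin L_s = sin 76.10° × sin 280.4° = -0.95477, so δ = -72.702°.
cos h₀ = −tan(+27.0°) tan(-72.702°) = 1.6361 ≥ 1 ⇒ polar night, h₀ = 0 and Q̄ = 0.

Q̄ ≈ 0.00 W/m²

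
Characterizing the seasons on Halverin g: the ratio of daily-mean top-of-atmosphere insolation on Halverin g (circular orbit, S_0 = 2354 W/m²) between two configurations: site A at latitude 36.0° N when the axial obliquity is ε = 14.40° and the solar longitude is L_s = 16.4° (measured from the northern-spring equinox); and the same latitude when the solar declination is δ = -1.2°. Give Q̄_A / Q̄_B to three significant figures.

Q̄_A / Q̄_B ≈ 1.11

— Configuration A (ϕ=+36.0°):
Solar declination: sin δ = sin ε · sin L_s = sin 14.40° × sin 16.4° = 0.07022, so δ = +4.026°.
cos h₀ = −tan(+36.0°) tan(+4.026°) = -0.0511, h₀ = 1.6220 rad.
Bracket: h₀ sin ϕ sin δ + cos ϕ cos δ sin h₀ = 1.6220×0.58779×0.07022 + 0.80902×0.99753×0.99869 = 0.066947 + 0.805965 = 0.872912.
Q̄ = (S_0/π) × [bracket] = (2354/π) × 0.872912 = 654.07 W/m².
— Configuration B (ϕ=+36.0°):
cos h₀ = −tan(+36.0°) tan(-1.200°) = 0.0152, h₀ = 1.5556 rad.
Bracket: h₀ sin ϕ sin δ + cos ϕ cos δ sin h₀ = 1.5556×0.58779×-0.02094 + 0.80902×0.99978×0.99988 = -0.019147 + 0.808745 = 0.789598.
Q̄ = (S_0/π) × [bracket] = (2354/π) × 0.789598 = 591.65 W/m².
Ratio Q̄_A / Q̄_B = 654.07 / 591.65 = 1.106.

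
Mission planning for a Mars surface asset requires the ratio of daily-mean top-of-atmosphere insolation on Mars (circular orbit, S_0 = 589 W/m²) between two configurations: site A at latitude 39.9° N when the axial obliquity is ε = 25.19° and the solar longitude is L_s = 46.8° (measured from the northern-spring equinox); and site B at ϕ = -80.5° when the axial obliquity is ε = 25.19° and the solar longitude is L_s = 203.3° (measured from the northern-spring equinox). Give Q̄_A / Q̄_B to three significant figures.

— Configuration A (ϕ=+39.9°):
Solar declination: sin δ = sin ε · sin L_s = sin 25.19° × sin 46.8° = 0.31026, so δ = +18.075°.
cos h₀ = −tan(+39.9°) tan(+18.075°) = -0.2729, h₀ = 1.8472 rad.
Bracket: h₀ sin ϕ sin δ + cos ϕ cos δ sin h₀ = 1.8472×0.64145×0.31026 + 0.76717×0.95065×0.96205 = 0.367623 + 0.701633 = 1.069256.
Q̄ = (S_0/π) × [bracket] = (589/π) × 1.069256 = 200.47 W/m².
— Configuration B (ϕ=-80.5°):
Solar declination: sin δ = sin ε · sin L_s = sin 25.19° × sin 203.3° = -0.16835, so δ = -9.692°.
cos h₀ = −tan(-80.5°) tan(-9.692°) = -1.0206 ≤ −1 ⇒ polar day, h₀ = π.
Bracket: h₀ sin ϕ sin δ + cos ϕ cos δ sin h₀ = 3.1416×-0.98629×-0.16835 + 0.16505×0.98573×0.00000 = 0.521637 + 0.000000 = 0.521637.
Q̄ = (S_0/π) × [bracket] = (589/π) × 0.521637 = 97.799 W/m².
Ratio Q̄_A / Q̄_B = 200.47 / 97.799 = 2.050.

Q̄_A / Q̄_B ≈ 2.05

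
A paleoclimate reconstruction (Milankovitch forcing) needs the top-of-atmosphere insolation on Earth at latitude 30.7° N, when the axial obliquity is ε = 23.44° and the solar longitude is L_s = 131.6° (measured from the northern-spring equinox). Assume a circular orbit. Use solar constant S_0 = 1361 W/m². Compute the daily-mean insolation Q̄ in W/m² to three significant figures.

Solar declination: sin δ = sin ε · sin L_s = sin 23.44° × sin 131.6° = 0.29747, so δ = +17.305°.
cos h₀ = −tan(+30.7°) tan(+17.305°) = -0.1850, h₀ = 1.7569 rad.
Bracket: h₀ sin ϕ sin δ + cos ϕ cos δ sin h₀ = 1.7569×0.51054×0.29747 + 0.85985×0.95473×0.98274 = 0.266821 + 0.806755 = 1.073576.
Q̄ = (S_0/π) × [bracket] = (1361/π) × 1.073576 = 465.1 W/m².

Q̄ ≈ 465 W/m²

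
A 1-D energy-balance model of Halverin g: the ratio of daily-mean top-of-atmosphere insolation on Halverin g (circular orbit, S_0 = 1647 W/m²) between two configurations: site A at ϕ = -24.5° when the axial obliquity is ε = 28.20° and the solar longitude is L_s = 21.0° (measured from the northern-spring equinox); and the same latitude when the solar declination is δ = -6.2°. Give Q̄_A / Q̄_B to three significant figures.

Q̄_A / Q̄_B ≈ 0.809

— Configuration A (ϕ=-24.5°):
Solar declination: sin δ = sin ε · sin L_s = sin 28.20° × sin 21.0° = 0.16935, so δ = +9.750°.
cos h₀ = −tan(-24.5°) tan(+9.750°) = 0.0783, h₀ = 1.4924 rad.
Bracket: h₀ sin ϕ sin δ + cos ϕ cos δ sin h₀ = 1.4924×-0.41469×0.16935 + 0.90996×0.98556×0.99693 = -0.104808 + 0.894067 = 0.789259.
Q̄ = (S_0/π) × [bracket] = (1647/π) × 0.789259 = 413.77 W/m².
— Configuration B (ϕ=-24.5°):
cos h₀ = −tan(-24.5°) tan(-6.200°) = -0.0495, h₀ = 1.6203 rad.
Bracket: h₀ sin ϕ sin δ + cos ϕ cos δ sin h₀ = 1.6203×-0.41469×-0.10800 + 0.90996×0.99415×0.99877 = 0.072568 + 0.903524 = 0.976092.
Q̄ = (S_0/π) × [bracket] = (1647/π) × 0.976092 = 511.72 W/m².
Ratio Q̄_A / Q̄_B = 413.77 / 511.72 = 0.8086.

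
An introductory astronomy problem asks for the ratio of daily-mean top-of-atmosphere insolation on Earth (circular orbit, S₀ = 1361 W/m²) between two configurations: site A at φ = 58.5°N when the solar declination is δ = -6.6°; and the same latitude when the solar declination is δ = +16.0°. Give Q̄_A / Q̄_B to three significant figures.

— Configuration A (φ=+58.5°):
cos H₀ = −tan(+58.5°) tan(-6.600°) = 0.1888, H₀ = 1.3808 rad.
Bracket: H₀ sin φ sin δ + cos φ cos δ sin H₀ = 1.3808×0.85264×-0.11494 + 0.52250×0.99337×0.98201 = -0.135322 + 0.509698 = 0.374376.
Q̄ = (S₀/π) × [bracket] = (1361/π) × 0.374376 = 162.19 W/m².
— Configuration B (φ=+58.5°):
cos H₀ = −tan(+58.5°) tan(+16.000°) = -0.4679, H₀ = 2.0577 rad.
Bracket: H₀ sin φ sin δ + cos φ cos δ sin H₀ = 2.0577×0.85264×0.27564 + 0.52250×0.96126×0.88377 = 0.483604 + 0.443881 = 0.927485.
Q̄ = (S₀/π) × [bracket] = (1361/π) × 0.927485 = 401.80 W/m².
Ratio Q̄_A / Q̄_B = 162.19 / 401.80 = 0.4037.

Q̄_A / Q̄_B ≈ 0.404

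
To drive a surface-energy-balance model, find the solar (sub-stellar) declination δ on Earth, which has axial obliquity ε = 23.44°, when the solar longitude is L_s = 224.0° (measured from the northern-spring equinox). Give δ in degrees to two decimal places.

sin δ = sin ε · sin L_s = sin 23.44° × sin 224.0° = -0.276327.
δ = arcsin(-0.276327) = -16.04°.

δ = -16.04°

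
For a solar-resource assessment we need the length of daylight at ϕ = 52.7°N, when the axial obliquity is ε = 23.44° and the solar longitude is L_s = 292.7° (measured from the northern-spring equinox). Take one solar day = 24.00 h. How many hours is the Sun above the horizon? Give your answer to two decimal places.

Solar declination: sin δ = sin ε · sin L_s = sin 23.44° × sin 292.7° = -0.36698, so δ = -21.529°.
cos h₀ = −tan ϕ · tan δ = −tan(+52.7°) × tan(-21.529°) = 0.5179, so h₀ = 1.0265 rad = 58.81°.
Daylight = 2h₀/(2π) × 24.00 h = (1.0265/π) × 24.00 = 7.84 h.

7.84 h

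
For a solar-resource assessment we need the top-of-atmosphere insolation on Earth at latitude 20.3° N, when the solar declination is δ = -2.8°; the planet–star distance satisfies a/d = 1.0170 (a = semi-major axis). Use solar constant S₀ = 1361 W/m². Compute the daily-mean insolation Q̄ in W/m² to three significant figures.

Q̄ ≈ 408 W/m²

cos H₀ = −tan(+20.3°) tan(-2.800°) = 0.0181, H₀ = 1.5527 rad.
Bracket: H₀ sin φ sin δ + cos φ cos δ sin H₀ = 1.5527×0.34694×-0.04885 + 0.93789×0.99881×0.99984 = -0.026315 + 0.936624 = 0.910309.
Inverse-square distance factor (a/d)² = 1.0170² = 1.034289.
Q̄ = (S₀/π) × 1.034289 × [bracket] = (1361/π) × 1.034289 × 0.910309 = 407.9 W/m².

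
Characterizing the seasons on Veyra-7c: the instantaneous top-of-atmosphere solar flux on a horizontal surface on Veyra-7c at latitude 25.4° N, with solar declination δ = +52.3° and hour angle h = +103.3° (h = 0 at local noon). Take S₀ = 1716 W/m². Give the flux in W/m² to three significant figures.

364 W/m²

cos θ_z = sin φ sin δ + cos φ cos δ cos h = 0.339384 + -0.127083 = 0.212301.
Flux = S₀ · cos θ_z = 1716 × 0.212301 = 364.3 W/m².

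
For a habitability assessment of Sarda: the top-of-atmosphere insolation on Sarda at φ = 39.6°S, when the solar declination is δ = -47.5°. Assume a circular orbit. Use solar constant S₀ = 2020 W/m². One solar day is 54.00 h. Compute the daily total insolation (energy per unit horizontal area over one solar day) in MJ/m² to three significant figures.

186 MJ/m²

cos H₀ = −tan(-39.6°) tan(-47.500°) = -0.9028, H₀ = 2.6971 rad.
Bracket: H₀ sin φ sin δ + cos φ cos δ sin H₀ = 2.6971×-0.63742×-0.73728 + 0.77051×0.67559×0.43004 = 1.267521 + 0.223857 = 1.491378.
Q̄ = (S₀/π) × [bracket] = (2020/π) × 1.491378 = 958.94 W/m².
Daily total = Q̄ × 54.00 h × 3600 s/h = 958.94 × 54.00 × 3600 / 10⁶ = 186.4 MJ/m².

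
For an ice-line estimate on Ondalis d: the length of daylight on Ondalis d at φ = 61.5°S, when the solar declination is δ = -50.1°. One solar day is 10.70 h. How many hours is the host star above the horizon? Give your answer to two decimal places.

10.70 h

Sunrise equation: cos H₀ = −tan φ · tan δ = -2.2027 ≤ −1, so the host star never sets (polar day) and H₀ = π.
Daylight = 2H₀/(2π) × 10.70 h = (3.1416/π) × 10.70 = 10.70 h.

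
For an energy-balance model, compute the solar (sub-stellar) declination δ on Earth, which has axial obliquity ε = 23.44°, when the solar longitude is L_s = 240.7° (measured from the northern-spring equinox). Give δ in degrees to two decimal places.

sin δ = sin ε · sin L_s = sin 23.44° × sin 240.7° = -0.346899.
δ = arcsin(-0.346899) = -20.30°.

δ = -20.30°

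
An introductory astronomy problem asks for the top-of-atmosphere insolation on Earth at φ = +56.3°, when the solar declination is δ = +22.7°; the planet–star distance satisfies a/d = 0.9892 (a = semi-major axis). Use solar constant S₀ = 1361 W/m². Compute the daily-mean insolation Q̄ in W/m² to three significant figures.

cos H₀ = −tan(+56.3°) tan(+22.700°) = -0.6272, H₀ = 2.2488 rad.
Bracket: H₀ sin φ sin δ + cos φ cos δ sin H₀ = 2.2488×0.83195×0.38591 + 0.55484×0.92254×0.77884 = 0.721995 + 0.398659 = 1.120654.
Inverse-square distance factor (a/d)² = 0.9892² = 0.978517.
Q̄ = (S₀/π) × 0.978517 × [bracket] = (1361/π) × 0.978517 × 1.120654 = 475.1 W/m².

Q̄ ≈ 475 W/m²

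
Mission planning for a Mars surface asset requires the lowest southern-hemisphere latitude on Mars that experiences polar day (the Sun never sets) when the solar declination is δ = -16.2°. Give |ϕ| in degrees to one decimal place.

|ϕ| = 73.8°

Polar day requires cos h₀ = −tan ϕ tan δ ≤ −1, i.e. tan ϕ tan δ ≥ 1.
The boundary is |tan ϕ| · |tan δ| = 1, so |ϕ| = 90° − |δ| = 90° − 16.2° = 73.8° in the southern hemisphere.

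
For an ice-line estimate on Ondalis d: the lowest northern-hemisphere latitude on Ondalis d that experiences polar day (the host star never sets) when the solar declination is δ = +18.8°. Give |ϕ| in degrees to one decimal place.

Polar day requires cos h₀ = −tan ϕ tan δ ≤ −1, i.e. tan ϕ tan δ ≥ 1.
The boundary is |tan ϕ| · |tan δ| = 1, so |ϕ| = 90° − |δ| = 90° − 18.8° = 71.2° in the northern hemisphere.

|ϕ| = 71.2°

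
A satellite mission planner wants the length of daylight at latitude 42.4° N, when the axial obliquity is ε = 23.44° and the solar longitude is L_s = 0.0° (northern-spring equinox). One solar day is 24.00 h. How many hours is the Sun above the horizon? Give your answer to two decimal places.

12.00 h

Solar declination: sin δ = sin ε · sin L_s = sin 23.44° × sin 0.0° = 0.00000, so δ = +0.000°.
cos h₀ = −tan ϕ · tan δ = −tan(+42.4°) × tan(+0.000°) = -0.0000, so h₀ = 1.5708 rad = 90.00°.
Daylight = 2h₀/(2π) × 24.00 h = (1.5708/π) × 24.00 = 12.00 h.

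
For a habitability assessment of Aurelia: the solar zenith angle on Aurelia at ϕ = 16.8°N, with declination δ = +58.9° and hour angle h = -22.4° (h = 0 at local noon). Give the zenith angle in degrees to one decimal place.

θ_z = 45.2°

cos θ_z = sin ϕ sin δ + cos ϕ cos δ cos h = 0.247488 + 0.457176 = 0.704664.
θ_z = arccos(0.704664) = 45.2°.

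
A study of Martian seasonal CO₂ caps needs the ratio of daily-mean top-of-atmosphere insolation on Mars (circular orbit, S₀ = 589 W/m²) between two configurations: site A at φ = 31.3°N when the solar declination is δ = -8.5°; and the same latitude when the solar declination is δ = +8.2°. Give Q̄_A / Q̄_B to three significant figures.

Q̄_A / Q̄_B ≈ 0.754

— Configuration A (φ=+31.3°):
cos H₀ = −tan(+31.3°) tan(-8.500°) = 0.0909, H₀ = 1.4798 rad.
Bracket: H₀ sin φ sin δ + cos φ cos δ sin H₀ = 1.4798×0.51952×-0.14781 + 0.85446×0.98902×0.99586 = -0.113634 + 0.841579 = 0.727945.
Q̄ = (S₀/π) × [bracket] = (589/π) × 0.727945 = 136.48 W/m².
— Configuration B (φ=+31.3°):
cos H₀ = −tan(+31.3°) tan(+8.200°) = -0.0876, H₀ = 1.6585 rad.
Bracket: H₀ sin φ sin δ + cos φ cos δ sin H₀ = 1.6585×0.51952×0.14263 + 0.85446×0.98978×0.99615 = 0.122893 + 0.842471 = 0.965364.
Q̄ = (S₀/π) × [bracket] = (589/π) × 0.965364 = 180.99 W/m².
Ratio Q̄_A / Q̄_B = 136.48 / 180.99 = 0.7541.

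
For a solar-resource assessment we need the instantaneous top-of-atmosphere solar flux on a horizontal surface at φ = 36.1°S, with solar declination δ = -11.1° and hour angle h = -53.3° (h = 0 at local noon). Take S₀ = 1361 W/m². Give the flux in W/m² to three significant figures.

cos θ_z = sin φ sin δ + cos φ cos δ cos h = 0.113433 + 0.473842 = 0.587275.
Flux = S₀ · cos θ_z = 1361 × 0.587275 = 799.3 W/m².

799 W/m²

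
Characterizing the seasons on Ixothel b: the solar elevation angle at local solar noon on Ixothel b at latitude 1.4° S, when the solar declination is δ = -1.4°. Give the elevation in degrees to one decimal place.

At local noon the hour angle is zero, so the zenith angle equals |ϕ − δ| = |-1.4° − (-1.400°)| = 0.000°.
Elevation = 90° − 0.000° = 90.0°.

90.0°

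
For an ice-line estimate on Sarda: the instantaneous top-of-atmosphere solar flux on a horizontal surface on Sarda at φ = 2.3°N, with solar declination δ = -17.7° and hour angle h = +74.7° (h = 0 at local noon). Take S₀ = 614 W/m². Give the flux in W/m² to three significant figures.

147 W/m²

cos θ_z = sin φ sin δ + cos φ cos δ cos h = -0.012201 + 0.251179 = 0.238978.
Flux = S₀ · cos θ_z = 614 × 0.238978 = 146.7 W/m².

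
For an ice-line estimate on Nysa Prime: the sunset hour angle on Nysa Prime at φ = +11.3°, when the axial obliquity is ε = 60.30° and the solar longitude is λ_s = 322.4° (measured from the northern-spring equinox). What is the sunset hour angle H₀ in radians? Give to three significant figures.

H₀ = 1.45 rad

Solar declination: sin δ = sin ε · sin λ_s = sin 60.30° × sin 322.4° = -0.52999, so δ = -32.005°.
cos H₀ = −tan φ · tan δ = −tan(+11.3°) × tan(-32.005°) = 0.1249, so H₀ = 1.4456 rad = 82.83°.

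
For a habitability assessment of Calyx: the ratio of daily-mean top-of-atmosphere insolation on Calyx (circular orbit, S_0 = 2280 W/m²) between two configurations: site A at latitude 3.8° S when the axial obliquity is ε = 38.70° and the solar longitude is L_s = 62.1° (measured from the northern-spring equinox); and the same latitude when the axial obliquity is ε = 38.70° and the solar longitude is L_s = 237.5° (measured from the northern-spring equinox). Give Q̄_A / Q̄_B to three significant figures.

— Configuration A (ϕ=-3.8°):
Solar declination: sin δ = sin ε · sin L_s = sin 38.70° × sin 62.1° = 0.55257, so δ = +33.543°.
cos h₀ = −tan(-3.8°) tan(+33.543°) = 0.0440, h₀ = 1.5267 rad.
Bracket: h₀ sin ϕ sin δ + cos ϕ cos δ sin h₀ = 1.5267×-0.06627×0.55257 + 0.99780×0.83347×0.99903 = -0.055906 + 0.830830 = 0.774924.
Q̄ = (S_0/π) × [bracket] = (2280/π) × 0.774924 = 562.40 W/m².
— Configuration B (ϕ=-3.8°):
Solar declination: sin δ = sin ε · sin L_s = sin 38.70° × sin 237.5° = -0.52732, so δ = -31.825°.
cos h₀ = −tan(-3.8°) tan(-31.825°) = -0.0412, h₀ = 1.6120 rad.
Bracket: h₀ sin ϕ sin δ + cos ϕ cos δ sin h₀ = 1.6120×-0.06627×-0.52732 + 0.99780×0.84966×0.99915 = 0.056332 + 0.847070 = 0.903402.
Q̄ = (S_0/π) × [bracket] = (2280/π) × 0.903402 = 655.64 W/m².
Ratio Q̄_A / Q̄_B = 562.40 / 655.64 = 0.8578.

Q̄_A / Q̄_B ≈ 0.858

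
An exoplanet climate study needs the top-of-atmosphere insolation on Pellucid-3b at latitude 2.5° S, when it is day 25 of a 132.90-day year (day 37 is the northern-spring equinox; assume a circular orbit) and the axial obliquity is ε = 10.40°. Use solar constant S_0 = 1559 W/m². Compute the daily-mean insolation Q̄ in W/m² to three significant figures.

Q̄ ≈ 497 W/m²

Solar longitude: L_s = 360° × (25 − 37)/132.90 = -32.506°, i.e. -32.506° + 360° = 327.494°.
sin δ = sin 10.40° × sin 327.494° = -0.09701, so δ = -5.567°.
cos h₀ = −tan(-2.5°) tan(-5.567°) = -0.0043, h₀ = 1.5751 rad.
Bracket: h₀ sin ϕ sin δ + cos ϕ cos δ sin h₀ = 1.5751×-0.04362×-0.09701 + 0.99905×0.99528×0.99999 = 0.006665 + 0.994325 = 1.000990.
Q̄ = (S_0/π) × [bracket] = (1559/π) × 1.000990 = 496.7 W/m².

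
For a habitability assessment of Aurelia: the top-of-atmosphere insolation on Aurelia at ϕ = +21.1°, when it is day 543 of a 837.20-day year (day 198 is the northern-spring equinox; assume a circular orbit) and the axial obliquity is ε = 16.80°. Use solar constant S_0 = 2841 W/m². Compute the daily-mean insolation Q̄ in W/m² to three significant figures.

Solar longitude: L_s = 360° × (543 − 198)/837.20 = 148.352°.
sin δ = sin 16.80° × sin 148.352° = 0.15166, so δ = +8.723°.
cos h₀ = −tan(+21.1°) tan(+8.723°) = -0.0592, h₀ = 1.6300 rad.
Bracket: h₀ sin ϕ sin δ + cos ϕ cos δ sin h₀ = 1.6300×0.36000×0.15166 + 0.93295×0.98843×0.99825 = 0.088994 + 0.920542 = 1.009536.
Q̄ = (S_0/π) × [bracket] = (2841/π) × 1.009536 = 912.9 W/m².

Q̄ ≈ 913 W/m²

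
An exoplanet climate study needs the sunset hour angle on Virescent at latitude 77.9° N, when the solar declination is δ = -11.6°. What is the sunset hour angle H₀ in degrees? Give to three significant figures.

H₀ = 16.8°

cos H₀ = −tan φ · tan δ = −tan(+77.9°) × tan(-11.600°) = 0.9575, so H₀ = 0.2926 rad = 16.76°.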